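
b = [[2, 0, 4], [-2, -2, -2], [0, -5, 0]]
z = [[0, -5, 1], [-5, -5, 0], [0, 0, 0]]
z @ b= [[10, 5, 10], [0, 10, -10], [0, 0, 0]]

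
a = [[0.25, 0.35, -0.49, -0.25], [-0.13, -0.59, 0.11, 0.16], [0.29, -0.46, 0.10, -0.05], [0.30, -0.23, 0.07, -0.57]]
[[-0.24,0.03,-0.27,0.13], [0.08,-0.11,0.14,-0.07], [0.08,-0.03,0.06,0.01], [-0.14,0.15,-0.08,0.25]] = a @ [[0.2, -0.01, -0.04, -0.02], [0.0, 0.14, -0.1, -0.00], [0.39, 0.18, 0.36, -0.05], [0.4, -0.30, 0.20, -0.45]]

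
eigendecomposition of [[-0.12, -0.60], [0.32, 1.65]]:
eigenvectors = [[-0.98,0.34], [0.19,-0.94]]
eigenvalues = [-0.0, 1.53]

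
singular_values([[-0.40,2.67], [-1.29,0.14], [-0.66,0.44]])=[2.79, 1.35]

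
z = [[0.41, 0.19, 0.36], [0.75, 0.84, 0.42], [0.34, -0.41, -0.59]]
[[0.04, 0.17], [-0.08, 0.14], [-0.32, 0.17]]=z @ [[-0.26, 0.41], [-0.09, -0.26], [0.46, 0.13]]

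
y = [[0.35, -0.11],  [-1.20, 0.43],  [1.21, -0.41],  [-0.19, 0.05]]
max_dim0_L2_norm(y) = 1.75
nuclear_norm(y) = 1.88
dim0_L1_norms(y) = [2.95, 1.0]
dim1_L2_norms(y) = [0.37, 1.27, 1.28, 0.2]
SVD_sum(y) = [[0.35, -0.12], [-1.2, 0.42], [1.21, -0.42], [-0.19, 0.06]] + [[0.0, 0.01], [0.00, 0.01], [0.00, 0.01], [-0.0, -0.01]]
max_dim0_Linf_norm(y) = 1.21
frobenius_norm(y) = 1.85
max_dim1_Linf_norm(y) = 1.21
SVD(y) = [[-0.20, -0.43],[0.69, -0.56],[-0.69, -0.35],[0.11, 0.61]] @ diag([1.8519466014027892, 0.024367715376250196]) @ [[-0.94, 0.33],[-0.33, -0.94]]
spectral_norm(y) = 1.85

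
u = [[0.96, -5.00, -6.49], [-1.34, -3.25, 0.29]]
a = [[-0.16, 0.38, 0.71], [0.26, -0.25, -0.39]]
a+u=[[0.8,-4.62,-5.78],[-1.08,-3.50,-0.10]]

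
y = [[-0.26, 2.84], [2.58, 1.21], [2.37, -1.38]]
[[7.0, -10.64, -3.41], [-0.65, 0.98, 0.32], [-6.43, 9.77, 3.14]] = y@ [[-1.35,  2.05,  0.66], [2.34,  -3.56,  -1.14]]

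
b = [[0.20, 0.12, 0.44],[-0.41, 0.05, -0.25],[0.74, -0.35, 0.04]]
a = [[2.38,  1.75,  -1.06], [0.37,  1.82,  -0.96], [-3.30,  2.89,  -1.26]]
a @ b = [[-1.03, 0.74, 0.57], [-1.38, 0.47, -0.33], [-2.78, 0.19, -2.22]]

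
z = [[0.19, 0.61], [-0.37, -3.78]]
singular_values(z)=[3.85, 0.13]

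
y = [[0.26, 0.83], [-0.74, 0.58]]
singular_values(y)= [1.06, 0.72]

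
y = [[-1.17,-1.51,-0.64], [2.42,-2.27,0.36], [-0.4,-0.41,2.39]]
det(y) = 16.342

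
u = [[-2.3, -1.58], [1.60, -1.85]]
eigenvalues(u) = [(-2.08+1.57j), (-2.08-1.57j)]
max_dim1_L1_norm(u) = 3.88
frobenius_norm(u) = 3.71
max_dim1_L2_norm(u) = 2.79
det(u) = 6.78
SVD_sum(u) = [[-2.55, -0.8], [0.93, 0.29]] + [[0.25, -0.78], [0.67, -2.14]]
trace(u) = -4.15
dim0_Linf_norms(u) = [2.3, 1.85]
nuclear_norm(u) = 5.23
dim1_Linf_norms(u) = [2.3, 1.85]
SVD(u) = [[-0.94, 0.34], [0.34, 0.94]] @ diag([2.839361550341126, 2.3889173251589177]) @ [[0.95, 0.30], [0.3, -0.95]]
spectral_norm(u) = 2.84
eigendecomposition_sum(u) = [[(-1.15+0.64j), (-0.79-1.04j)], [0.80+1.05j, (-0.92+0.94j)]] + [[-1.15-0.64j, -0.79+1.04j], [0.80-1.05j, (-0.93-0.94j)]]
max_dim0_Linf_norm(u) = 2.3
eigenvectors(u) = [[(0.1-0.7j), (0.1+0.7j)], [-0.71+0.00j, -0.71-0.00j]]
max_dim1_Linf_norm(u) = 2.3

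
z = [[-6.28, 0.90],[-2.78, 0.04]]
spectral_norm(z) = 6.92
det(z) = 2.25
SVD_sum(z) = [[-6.3, 0.77], [-2.74, 0.34]] + [[0.02, 0.13], [-0.04, -0.30]]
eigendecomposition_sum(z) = [[-6.31,0.96], [-2.98,0.45]] + [[0.03, -0.06],[0.2, -0.41]]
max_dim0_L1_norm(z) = 9.06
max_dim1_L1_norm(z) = 7.18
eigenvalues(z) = [-5.86, -0.38]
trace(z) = -6.24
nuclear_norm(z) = 7.24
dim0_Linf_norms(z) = [6.28, 0.9]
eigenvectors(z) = [[-0.90,-0.15], [-0.43,-0.99]]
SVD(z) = [[-0.92, -0.4], [-0.4, 0.92]] @ diag([6.91900103380887, 0.32530707670106357]) @ [[0.99, -0.12], [-0.12, -0.99]]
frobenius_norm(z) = 6.93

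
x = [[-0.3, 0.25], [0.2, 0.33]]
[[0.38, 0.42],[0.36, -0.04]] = x @[[-0.25, -0.99],[1.23, 0.49]]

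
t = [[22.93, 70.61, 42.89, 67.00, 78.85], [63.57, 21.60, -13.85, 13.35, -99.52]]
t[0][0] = 22.93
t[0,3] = 67.0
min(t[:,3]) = 13.35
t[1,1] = 21.6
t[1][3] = 13.35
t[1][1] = 21.6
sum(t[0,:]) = 282.28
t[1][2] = -13.85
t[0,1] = 70.61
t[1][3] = 13.35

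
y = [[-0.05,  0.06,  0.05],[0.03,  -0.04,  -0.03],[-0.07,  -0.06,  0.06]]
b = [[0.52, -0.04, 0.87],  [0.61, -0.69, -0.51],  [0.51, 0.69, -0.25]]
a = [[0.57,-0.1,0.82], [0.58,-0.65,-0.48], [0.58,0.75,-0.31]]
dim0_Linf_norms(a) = [0.58, 0.75, 0.82]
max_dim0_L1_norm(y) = 0.16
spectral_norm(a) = 1.00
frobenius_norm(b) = 1.71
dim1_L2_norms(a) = [1.0, 0.99, 1.0]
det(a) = 1.00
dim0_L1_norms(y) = [0.15, 0.16, 0.14]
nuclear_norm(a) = 3.00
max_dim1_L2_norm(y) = 0.11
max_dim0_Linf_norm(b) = 0.87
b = y + a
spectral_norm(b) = 1.09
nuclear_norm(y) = 0.22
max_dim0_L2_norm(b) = 1.04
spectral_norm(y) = 0.12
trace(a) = -0.39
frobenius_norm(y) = 0.16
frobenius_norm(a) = 1.73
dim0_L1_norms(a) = [1.73, 1.5, 1.61]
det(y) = -0.00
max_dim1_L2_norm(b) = 1.05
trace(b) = -0.42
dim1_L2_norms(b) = [1.01, 1.05, 0.89]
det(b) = 0.95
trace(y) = -0.03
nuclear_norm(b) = 2.96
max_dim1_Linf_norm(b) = 0.87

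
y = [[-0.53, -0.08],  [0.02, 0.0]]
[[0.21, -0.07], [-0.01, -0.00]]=y@[[-0.39, -0.13],[-0.0, 1.77]]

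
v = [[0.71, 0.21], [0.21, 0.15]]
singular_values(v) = [0.78, 0.08]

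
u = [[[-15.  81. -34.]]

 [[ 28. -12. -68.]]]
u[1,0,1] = -12.0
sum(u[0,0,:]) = 32.0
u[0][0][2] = -34.0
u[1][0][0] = 28.0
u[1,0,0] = 28.0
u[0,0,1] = 81.0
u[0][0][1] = 81.0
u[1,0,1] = -12.0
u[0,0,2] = -34.0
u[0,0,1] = 81.0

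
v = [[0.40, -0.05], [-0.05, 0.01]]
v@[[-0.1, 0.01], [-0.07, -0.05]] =[[-0.04, 0.01],  [0.0, -0.0]]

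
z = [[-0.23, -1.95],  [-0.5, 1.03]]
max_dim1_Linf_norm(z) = 1.95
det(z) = -1.21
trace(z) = 0.80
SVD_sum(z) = [[0.03, -1.95], [-0.02, 1.04]] + [[-0.26, -0.00], [-0.48, -0.01]]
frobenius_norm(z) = 2.27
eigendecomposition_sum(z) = [[-0.59, -0.64], [-0.16, -0.18]] + [[0.36, -1.31], [-0.34, 1.21]]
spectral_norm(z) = 2.21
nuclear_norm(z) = 2.76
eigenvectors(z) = [[-0.96, 0.73], [-0.27, -0.68]]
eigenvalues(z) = [-0.77, 1.57]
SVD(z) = [[-0.88, 0.47], [0.47, 0.88]] @ diag([2.2055315638747692, 0.5494820477068503]) @ [[-0.01, 1.00],  [-1.00, -0.01]]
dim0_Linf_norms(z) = [0.5, 1.95]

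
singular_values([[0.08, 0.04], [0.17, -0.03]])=[0.19, 0.05]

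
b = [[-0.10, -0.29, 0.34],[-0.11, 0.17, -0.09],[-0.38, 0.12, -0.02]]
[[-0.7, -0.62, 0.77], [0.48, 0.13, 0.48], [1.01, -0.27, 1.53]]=b@[[-2.76, 1.17, -3.49],[-0.92, 1.39, 2.25],[-3.67, -0.3, 3.17]]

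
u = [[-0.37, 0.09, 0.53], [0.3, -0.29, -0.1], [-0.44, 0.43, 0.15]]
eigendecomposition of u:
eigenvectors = [[(-0.65+0j), -0.65-0.00j, (0.71+0j)], [(0.11+0.42j), 0.11-0.42j, (0.59+0j)], [-0.16-0.61j, (-0.16+0.61j), (0.4+0j)]]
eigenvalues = [(-0.26+0.44j), (-0.26-0.44j), 0j]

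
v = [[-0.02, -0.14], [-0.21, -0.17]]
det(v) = -0.03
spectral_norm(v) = 0.29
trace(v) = -0.19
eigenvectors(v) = [[0.78, 0.47],[-0.63, 0.88]]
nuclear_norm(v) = 0.38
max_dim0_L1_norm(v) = 0.31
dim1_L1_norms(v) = [0.16, 0.38]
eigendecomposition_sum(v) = [[0.06, -0.03], [-0.05, 0.03]] + [[-0.08, -0.11], [-0.16, -0.20]]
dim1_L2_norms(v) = [0.14, 0.27]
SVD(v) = [[-0.4, -0.92],[-0.92, 0.40]] @ diag([0.2916366113031807, 0.08915204399001479]) @ [[0.69, 0.73], [-0.73, 0.69]]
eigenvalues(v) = [0.09, -0.28]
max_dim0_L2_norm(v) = 0.22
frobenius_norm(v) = 0.30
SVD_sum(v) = [[-0.08, -0.08], [-0.18, -0.19]] + [[0.06, -0.06],[-0.03, 0.02]]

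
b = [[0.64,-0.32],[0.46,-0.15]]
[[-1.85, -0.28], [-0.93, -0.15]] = b @ [[-0.41, -0.13], [4.96, 0.63]]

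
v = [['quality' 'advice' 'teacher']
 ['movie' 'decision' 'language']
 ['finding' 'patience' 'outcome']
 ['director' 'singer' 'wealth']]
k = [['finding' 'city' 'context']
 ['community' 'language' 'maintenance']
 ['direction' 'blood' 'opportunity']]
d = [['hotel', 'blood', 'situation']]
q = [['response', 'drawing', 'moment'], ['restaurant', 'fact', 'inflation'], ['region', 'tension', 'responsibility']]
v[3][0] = 'director'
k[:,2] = ['context', 'maintenance', 'opportunity']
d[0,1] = 'blood'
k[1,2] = 'maintenance'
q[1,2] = 'inflation'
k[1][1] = 'language'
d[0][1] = 'blood'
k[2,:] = ['direction', 'blood', 'opportunity']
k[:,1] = ['city', 'language', 'blood']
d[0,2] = 'situation'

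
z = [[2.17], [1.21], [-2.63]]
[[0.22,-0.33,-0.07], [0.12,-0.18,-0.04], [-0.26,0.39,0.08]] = z @ [[0.1,-0.15,-0.03]]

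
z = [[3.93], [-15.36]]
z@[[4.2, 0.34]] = [[16.51, 1.34], [-64.51, -5.22]]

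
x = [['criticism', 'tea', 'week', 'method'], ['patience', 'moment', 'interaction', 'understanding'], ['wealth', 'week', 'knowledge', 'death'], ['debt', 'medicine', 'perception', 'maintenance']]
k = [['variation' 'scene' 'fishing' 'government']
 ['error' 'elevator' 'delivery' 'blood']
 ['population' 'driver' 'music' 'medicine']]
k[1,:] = ['error', 'elevator', 'delivery', 'blood']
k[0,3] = 'government'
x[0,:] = ['criticism', 'tea', 'week', 'method']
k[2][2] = 'music'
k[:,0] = ['variation', 'error', 'population']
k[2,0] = 'population'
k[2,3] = 'medicine'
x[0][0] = 'criticism'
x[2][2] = 'knowledge'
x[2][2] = 'knowledge'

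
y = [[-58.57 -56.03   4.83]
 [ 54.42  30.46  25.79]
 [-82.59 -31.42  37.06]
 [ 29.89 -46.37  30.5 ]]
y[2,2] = 37.06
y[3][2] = 30.5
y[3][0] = 29.89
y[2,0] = -82.59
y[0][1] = -56.03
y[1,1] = 30.46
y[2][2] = 37.06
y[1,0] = 54.42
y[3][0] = 29.89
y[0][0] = -58.57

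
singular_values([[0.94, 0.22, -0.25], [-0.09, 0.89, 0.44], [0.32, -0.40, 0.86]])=[1.0, 1.0, 1.0]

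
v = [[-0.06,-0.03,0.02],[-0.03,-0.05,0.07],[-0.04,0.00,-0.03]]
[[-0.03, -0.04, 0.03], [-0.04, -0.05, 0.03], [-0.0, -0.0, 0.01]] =v @[[0.10, 0.32, -0.59], [0.7, 0.36, 0.31], [-0.0, -0.38, 0.37]]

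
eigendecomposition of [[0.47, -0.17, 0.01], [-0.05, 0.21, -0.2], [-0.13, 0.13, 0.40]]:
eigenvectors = [[(0.49+0.36j),(0.49-0.36j),-0.56+0.00j],[0.34-0.27j,(0.34+0.27j),(-0.81+0j)],[-0.66+0.00j,-0.66-0.00j,(0.18+0j)]]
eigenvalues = [(0.43+0.12j), (0.43-0.12j), (0.22+0j)]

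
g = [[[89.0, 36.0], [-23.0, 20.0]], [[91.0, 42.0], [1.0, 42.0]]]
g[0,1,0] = -23.0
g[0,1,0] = -23.0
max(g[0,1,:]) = 20.0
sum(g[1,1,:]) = 43.0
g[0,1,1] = 20.0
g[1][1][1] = 42.0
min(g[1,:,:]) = 1.0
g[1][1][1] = 42.0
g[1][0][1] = 42.0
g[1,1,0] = 1.0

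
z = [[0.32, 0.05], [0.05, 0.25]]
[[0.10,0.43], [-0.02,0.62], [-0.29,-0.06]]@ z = [[0.05, 0.11],[0.02, 0.15],[-0.10, -0.03]]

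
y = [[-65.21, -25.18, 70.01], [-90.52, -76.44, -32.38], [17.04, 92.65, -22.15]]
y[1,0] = -90.52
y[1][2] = -32.38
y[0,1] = -25.18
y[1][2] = -32.38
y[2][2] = -22.15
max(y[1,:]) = -32.38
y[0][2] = 70.01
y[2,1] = 92.65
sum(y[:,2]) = 15.480000000000004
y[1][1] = -76.44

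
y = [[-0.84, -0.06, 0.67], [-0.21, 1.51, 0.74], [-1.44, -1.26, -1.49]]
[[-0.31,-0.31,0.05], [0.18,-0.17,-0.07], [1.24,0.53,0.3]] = y @ [[-0.38, 0.00, -0.11],[0.50, 0.11, -0.03],[-0.89, -0.45, -0.07]]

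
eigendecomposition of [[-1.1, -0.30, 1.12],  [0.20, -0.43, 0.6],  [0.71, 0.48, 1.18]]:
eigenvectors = [[-0.34, -0.96, 0.52], [-0.3, 0.04, -0.85], [-0.89, 0.26, 0.02]]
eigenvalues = [1.61, -1.39, -0.57]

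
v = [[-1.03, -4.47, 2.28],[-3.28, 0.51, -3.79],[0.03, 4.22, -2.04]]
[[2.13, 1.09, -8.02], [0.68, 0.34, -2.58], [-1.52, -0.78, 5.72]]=v@[[-0.50, -0.25, 1.87], [-0.25, -0.13, 0.95], [0.22, 0.11, -0.81]]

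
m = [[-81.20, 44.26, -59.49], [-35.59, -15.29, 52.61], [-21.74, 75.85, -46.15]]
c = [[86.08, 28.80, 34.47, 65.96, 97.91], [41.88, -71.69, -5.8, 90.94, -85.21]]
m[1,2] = 52.61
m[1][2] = 52.61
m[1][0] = -35.59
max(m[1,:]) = 52.61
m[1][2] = 52.61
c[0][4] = 97.91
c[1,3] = 90.94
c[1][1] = -71.69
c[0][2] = 34.47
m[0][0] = -81.2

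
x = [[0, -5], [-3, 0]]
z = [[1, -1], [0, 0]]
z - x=[[1, 4], [3, 0]]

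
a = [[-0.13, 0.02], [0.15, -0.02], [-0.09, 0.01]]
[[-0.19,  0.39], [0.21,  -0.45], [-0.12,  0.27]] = a @ [[0.9, -2.92],[-3.70, 0.46]]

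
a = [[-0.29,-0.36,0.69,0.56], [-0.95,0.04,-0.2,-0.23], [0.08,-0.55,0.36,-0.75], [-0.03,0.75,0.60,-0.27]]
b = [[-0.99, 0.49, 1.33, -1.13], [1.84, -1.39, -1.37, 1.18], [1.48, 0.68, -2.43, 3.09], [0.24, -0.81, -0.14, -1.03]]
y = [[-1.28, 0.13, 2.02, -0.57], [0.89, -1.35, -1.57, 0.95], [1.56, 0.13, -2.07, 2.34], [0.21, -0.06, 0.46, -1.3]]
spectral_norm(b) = 5.25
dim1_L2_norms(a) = [1.0, 1.0, 1.0, 1.0]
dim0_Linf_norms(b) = [1.84, 1.39, 2.43, 3.09]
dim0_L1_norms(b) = [4.55, 3.37, 5.27, 6.43]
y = a + b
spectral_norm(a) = 1.00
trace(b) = -5.84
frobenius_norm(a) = 2.00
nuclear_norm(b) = 8.13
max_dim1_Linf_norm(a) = 0.95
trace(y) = -6.00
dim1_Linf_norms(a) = [0.69, 0.95, 0.75, 0.75]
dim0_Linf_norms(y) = [1.56, 1.35, 2.07, 2.34]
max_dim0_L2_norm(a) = 1.0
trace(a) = -0.16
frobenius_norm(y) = 5.12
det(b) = -0.84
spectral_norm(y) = 4.75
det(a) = -1.00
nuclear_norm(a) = 4.00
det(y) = -3.08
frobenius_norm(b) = 5.72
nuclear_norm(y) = 7.76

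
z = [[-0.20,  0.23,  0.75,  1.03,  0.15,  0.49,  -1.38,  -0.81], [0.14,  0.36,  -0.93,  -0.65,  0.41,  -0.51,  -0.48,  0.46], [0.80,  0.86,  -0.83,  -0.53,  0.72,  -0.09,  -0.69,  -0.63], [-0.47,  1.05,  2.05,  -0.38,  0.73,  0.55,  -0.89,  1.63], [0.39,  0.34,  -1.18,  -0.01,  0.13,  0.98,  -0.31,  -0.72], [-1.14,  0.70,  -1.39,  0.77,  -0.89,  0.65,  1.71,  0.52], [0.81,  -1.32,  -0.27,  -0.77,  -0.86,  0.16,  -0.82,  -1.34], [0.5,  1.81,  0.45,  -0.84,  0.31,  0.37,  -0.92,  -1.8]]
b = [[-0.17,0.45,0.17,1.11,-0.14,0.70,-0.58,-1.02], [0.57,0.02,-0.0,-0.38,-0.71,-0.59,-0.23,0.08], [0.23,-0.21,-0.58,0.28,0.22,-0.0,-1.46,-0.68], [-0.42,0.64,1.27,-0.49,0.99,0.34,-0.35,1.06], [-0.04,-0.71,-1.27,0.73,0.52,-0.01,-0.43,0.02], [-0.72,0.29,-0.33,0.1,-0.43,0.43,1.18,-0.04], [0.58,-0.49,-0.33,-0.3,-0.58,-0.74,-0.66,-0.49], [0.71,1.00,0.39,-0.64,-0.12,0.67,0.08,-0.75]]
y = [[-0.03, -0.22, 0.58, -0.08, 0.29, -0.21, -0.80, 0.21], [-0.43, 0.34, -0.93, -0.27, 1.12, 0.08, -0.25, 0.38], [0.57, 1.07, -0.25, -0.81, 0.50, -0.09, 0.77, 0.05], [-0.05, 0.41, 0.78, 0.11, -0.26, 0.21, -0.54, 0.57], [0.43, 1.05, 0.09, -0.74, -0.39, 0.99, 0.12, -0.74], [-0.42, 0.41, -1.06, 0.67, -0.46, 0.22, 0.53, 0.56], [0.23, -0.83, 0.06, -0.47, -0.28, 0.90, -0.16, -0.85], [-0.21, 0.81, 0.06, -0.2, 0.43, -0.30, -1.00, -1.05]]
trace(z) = -2.89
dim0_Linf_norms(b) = [0.72, 1.0, 1.27, 1.11, 0.99, 0.74, 1.46, 1.06]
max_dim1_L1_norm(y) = 4.55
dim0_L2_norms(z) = [1.81, 2.77, 3.15, 1.95, 1.7, 1.53, 2.82, 3.12]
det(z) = 14.71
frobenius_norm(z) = 6.90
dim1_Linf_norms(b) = [1.11, 0.71, 1.46, 1.27, 1.27, 1.18, 0.74, 1.0]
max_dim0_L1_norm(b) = 4.97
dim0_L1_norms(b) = [3.44, 3.81, 4.34, 4.03, 3.71, 3.48, 4.97, 4.14]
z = y + b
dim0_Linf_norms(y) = [0.57, 1.07, 1.06, 0.81, 1.12, 0.99, 1.0, 1.05]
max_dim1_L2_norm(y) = 1.88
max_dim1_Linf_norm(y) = 1.12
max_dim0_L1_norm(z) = 7.91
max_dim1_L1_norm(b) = 5.56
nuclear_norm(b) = 11.20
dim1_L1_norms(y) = [2.42, 3.8, 4.11, 2.93, 4.55, 4.33, 3.78, 4.06]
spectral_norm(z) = 4.08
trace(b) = -1.68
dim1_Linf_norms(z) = [1.38, 0.93, 0.86, 2.05, 1.18, 1.71, 1.34, 1.81]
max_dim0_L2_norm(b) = 2.16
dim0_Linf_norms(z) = [1.14, 1.81, 2.05, 1.03, 0.89, 0.98, 1.71, 1.8]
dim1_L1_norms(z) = [5.04, 3.94, 5.15, 7.75, 4.06, 7.77, 6.35, 7.0]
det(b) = 0.01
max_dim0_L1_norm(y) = 5.14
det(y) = -0.01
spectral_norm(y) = 2.42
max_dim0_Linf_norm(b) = 1.46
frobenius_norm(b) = 4.87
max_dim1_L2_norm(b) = 2.19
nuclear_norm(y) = 10.80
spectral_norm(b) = 2.95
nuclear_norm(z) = 16.34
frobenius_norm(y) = 4.53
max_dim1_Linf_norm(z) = 2.05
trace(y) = -1.21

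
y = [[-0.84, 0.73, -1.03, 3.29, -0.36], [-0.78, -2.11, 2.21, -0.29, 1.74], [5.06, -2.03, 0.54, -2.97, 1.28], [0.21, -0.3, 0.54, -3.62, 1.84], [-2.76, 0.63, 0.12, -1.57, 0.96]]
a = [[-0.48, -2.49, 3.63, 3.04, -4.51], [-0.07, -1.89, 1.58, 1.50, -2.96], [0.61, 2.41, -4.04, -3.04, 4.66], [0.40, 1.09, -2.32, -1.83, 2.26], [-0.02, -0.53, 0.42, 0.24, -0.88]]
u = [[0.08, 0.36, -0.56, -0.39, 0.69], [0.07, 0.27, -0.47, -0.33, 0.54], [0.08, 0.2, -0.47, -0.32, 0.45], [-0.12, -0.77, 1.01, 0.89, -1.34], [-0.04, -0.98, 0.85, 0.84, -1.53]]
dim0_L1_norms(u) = [0.39, 2.58, 3.36, 2.77, 4.55]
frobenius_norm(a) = 11.67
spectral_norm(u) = 3.34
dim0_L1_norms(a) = [1.58, 8.41, 11.99, 9.65, 15.27]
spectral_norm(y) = 7.70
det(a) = 0.00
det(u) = -0.00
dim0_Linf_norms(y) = [5.06, 2.11, 2.21, 3.62, 1.84]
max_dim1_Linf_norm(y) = 5.06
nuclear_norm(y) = 17.08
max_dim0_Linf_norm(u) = 1.53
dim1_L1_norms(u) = [2.08, 1.68, 1.52, 4.13, 4.24]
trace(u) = -0.76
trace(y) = -5.07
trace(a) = -9.12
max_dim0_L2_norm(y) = 5.94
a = y @ u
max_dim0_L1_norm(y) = 11.74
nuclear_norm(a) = 12.94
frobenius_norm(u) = 3.36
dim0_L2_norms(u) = [0.18, 1.34, 1.58, 1.36, 2.26]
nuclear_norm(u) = 3.75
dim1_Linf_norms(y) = [3.29, 2.21, 5.06, 3.62, 2.76]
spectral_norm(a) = 11.62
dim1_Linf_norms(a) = [4.51, 2.96, 4.66, 2.32, 0.88]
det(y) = -21.02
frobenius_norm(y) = 9.75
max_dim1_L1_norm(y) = 11.88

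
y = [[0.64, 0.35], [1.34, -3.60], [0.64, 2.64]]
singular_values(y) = [4.53, 1.46]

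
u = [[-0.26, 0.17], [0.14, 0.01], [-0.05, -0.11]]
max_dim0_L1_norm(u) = 0.45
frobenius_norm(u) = 0.36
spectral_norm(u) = 0.33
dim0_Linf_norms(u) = [0.26, 0.17]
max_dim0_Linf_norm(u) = 0.26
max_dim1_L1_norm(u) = 0.43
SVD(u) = [[-0.93,  -0.18], [0.36,  -0.52], [0.03,  0.83]] @ diag([0.3315376112780368, 0.1445088658458484]) @ [[0.88,-0.48], [-0.48,-0.88]]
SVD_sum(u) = [[-0.27, 0.15], [0.10, -0.06], [0.01, -0.0]] + [[0.01, 0.02], [0.04, 0.07], [-0.06, -0.11]]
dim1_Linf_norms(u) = [0.26, 0.14, 0.11]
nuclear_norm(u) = 0.48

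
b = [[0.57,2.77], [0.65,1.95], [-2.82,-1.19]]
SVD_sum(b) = [[1.51,2.10], [1.14,1.60], [-1.52,-2.12]] + [[-0.94, 0.67], [-0.49, 0.35], [-1.30, 0.93]]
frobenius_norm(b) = 4.65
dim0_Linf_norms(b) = [2.82, 2.77]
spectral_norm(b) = 4.16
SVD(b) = [[-0.62, -0.56],[-0.47, -0.30],[0.63, -0.77]] @ diag([4.1644201457422145, 2.061287182741987]) @ [[-0.58, -0.81], [0.81, -0.58]]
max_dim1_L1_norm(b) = 4.01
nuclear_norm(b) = 6.23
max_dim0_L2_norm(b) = 3.59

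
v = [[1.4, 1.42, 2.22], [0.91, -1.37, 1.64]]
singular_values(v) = [3.26, 1.92]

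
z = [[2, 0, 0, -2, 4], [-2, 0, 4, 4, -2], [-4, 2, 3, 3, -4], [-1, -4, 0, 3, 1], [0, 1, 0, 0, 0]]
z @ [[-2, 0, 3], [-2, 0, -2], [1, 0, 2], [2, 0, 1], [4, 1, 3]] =[[8, 4, 16], [8, -2, 0], [-3, -4, -19], [20, 1, 11], [-2, 0, -2]]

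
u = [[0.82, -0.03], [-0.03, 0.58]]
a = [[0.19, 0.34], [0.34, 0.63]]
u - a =[[0.63, -0.37],  [-0.37, -0.05]]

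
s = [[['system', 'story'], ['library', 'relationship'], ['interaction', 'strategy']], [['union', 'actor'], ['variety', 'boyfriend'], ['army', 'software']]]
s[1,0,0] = 'union'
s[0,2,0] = 'interaction'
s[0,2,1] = 'strategy'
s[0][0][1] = 'story'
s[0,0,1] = 'story'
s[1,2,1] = 'software'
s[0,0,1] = 'story'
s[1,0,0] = 'union'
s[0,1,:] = ['library', 'relationship']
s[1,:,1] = ['actor', 'boyfriend', 'software']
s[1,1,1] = 'boyfriend'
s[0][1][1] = 'relationship'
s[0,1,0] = 'library'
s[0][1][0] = 'library'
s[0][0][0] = 'system'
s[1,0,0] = 'union'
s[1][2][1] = 'software'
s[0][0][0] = 'system'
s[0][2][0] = 'interaction'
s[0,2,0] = 'interaction'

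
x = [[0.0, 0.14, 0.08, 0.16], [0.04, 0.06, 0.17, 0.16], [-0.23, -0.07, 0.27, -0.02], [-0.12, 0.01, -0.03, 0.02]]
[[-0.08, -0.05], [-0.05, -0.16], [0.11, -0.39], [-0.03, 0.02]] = x @ [[0.02, 0.22], [0.08, 0.12], [0.40, -1.22], [-0.79, 0.19]]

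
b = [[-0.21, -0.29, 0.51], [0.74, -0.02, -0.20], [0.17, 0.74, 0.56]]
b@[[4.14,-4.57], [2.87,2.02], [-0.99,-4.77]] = [[-2.21, -2.06], [3.20, -2.47], [2.27, -1.95]]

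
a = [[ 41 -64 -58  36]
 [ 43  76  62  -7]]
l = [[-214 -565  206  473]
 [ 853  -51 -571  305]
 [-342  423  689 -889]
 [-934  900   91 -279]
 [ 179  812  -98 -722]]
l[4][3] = -722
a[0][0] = 41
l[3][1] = 900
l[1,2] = -571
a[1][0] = 43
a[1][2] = 62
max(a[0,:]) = 41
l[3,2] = 91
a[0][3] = 36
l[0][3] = 473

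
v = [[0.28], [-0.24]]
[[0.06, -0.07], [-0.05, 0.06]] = v @ [[0.22, -0.25]]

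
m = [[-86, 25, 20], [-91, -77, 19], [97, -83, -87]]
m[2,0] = 97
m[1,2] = 19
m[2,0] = 97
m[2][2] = -87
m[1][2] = 19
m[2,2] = -87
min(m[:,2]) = -87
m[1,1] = -77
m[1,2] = 19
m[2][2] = -87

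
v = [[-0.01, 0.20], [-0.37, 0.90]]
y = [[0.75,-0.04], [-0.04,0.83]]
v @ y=[[-0.02, 0.17], [-0.31, 0.76]]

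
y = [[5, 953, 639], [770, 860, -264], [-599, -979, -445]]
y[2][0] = -599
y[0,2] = 639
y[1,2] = -264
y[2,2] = -445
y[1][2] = -264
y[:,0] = [5, 770, -599]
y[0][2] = 639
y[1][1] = 860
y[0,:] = [5, 953, 639]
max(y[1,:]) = 860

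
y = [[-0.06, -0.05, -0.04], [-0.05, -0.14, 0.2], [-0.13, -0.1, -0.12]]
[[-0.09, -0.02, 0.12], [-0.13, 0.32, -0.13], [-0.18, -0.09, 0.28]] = y @[[1.64, -0.29, -2.08], [-0.02, -0.33, 0.71], [-0.27, 1.30, -0.69]]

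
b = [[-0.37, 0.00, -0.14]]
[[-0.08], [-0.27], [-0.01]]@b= [[0.03, 0.0, 0.01], [0.10, 0.0, 0.04], [0.00, 0.00, 0.0]]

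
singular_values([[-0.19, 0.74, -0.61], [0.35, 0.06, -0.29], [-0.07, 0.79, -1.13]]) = [1.69, 0.44, 0.14]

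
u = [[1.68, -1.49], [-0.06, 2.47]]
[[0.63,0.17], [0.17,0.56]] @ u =[[1.05, -0.52], [0.25, 1.13]]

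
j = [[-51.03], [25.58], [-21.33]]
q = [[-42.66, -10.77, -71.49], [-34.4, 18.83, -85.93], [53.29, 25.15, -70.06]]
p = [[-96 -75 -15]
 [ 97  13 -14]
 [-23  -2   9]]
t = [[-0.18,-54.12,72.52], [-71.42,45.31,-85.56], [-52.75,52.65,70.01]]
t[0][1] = -54.12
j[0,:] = [-51.03]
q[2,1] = 25.15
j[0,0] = -51.03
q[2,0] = 53.29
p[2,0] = -23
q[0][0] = -42.66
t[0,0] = -0.18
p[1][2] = -14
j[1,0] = 25.58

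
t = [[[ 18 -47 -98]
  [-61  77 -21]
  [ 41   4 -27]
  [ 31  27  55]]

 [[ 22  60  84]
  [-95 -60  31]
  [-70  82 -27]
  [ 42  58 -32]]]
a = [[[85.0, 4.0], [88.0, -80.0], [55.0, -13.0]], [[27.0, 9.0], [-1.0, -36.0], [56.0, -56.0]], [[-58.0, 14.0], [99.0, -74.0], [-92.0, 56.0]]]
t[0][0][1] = -47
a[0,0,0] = 85.0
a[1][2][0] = 56.0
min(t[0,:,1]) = -47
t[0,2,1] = 4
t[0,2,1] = 4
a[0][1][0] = 88.0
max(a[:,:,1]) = 56.0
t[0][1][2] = -21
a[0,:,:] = [[85.0, 4.0], [88.0, -80.0], [55.0, -13.0]]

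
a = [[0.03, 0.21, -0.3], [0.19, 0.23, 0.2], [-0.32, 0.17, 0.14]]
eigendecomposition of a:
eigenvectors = [[0.69, -0.26, 0.17], [-0.42, 0.61, 0.89], [0.59, 0.75, 0.43]]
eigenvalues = [-0.36, 0.39, 0.36]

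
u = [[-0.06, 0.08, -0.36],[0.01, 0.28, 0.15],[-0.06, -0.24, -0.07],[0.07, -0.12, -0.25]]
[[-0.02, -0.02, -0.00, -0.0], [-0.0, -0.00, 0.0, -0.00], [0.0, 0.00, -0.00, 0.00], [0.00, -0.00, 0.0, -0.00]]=u @ [[0.06, 0.05, 0.01, 0.01],  [-0.03, -0.03, 0.00, -0.01],  [0.03, 0.03, 0.0, 0.01]]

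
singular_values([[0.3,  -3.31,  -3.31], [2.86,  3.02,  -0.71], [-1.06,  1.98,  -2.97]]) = [5.2, 4.38, 2.73]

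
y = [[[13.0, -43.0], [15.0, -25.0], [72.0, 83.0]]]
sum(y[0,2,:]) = 155.0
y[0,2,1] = 83.0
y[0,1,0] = 15.0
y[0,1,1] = -25.0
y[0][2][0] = 72.0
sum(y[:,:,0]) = 100.0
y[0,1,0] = 15.0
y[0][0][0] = 13.0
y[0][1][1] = -25.0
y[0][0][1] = -43.0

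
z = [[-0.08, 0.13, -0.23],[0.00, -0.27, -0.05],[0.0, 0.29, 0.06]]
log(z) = [[(-2.53+3.14j),(5.32+11.65j),(7.67+11.16j)], [0j,-0.75+3.87j,(0.74+0.7j)], [0j,-4.28-4.04j,(-5.62-0.73j)]]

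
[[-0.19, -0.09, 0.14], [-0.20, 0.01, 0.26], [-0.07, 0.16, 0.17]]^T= [[-0.19,-0.2,-0.07], [-0.09,0.01,0.16], [0.14,0.26,0.17]]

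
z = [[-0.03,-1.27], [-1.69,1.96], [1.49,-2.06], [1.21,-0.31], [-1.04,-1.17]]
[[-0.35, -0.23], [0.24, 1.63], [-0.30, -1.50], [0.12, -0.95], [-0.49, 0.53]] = z @ [[0.17, -0.73], [0.27, 0.20]]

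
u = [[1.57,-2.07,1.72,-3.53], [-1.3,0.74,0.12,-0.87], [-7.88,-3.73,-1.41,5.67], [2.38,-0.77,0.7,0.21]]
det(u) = 36.40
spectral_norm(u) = 10.97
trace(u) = 1.11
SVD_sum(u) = [[2.25, 0.77, 0.52, -1.71], [-0.20, -0.07, -0.05, 0.16], [-7.89, -2.72, -1.81, 5.99], [1.21, 0.42, 0.28, -0.92]] + [[-0.47, -2.98, 1.24, -1.59], [0.00, 0.02, -0.01, 0.01], [-0.14, -0.91, 0.38, -0.49], [-0.06, -0.39, 0.16, -0.21]] + [[-0.22, 0.15, -0.01, -0.22],[-1.07, 0.73, -0.06, -1.1],[0.16, -0.11, 0.01, 0.16],[1.25, -0.85, 0.07, 1.29]] + [[0.0, -0.01, -0.03, -0.01], [-0.03, 0.07, 0.23, 0.06], [-0.0, 0.0, 0.02, 0.00], [-0.02, 0.06, 0.19, 0.05]]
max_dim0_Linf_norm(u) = 7.88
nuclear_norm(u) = 17.77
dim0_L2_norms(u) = [8.48, 4.4, 2.33, 6.74]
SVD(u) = [[-0.27, -0.95, 0.13, -0.09], [0.02, 0.00, 0.64, 0.77], [0.95, -0.29, -0.09, 0.05], [-0.15, -0.12, -0.75, 0.63]] @ diag([10.969786347144632, 3.8284104399480268, 2.6483351922667513, 0.32723341928592076]) @ [[-0.76, -0.26, -0.17, 0.57], [0.13, 0.82, -0.34, 0.44], [-0.63, 0.43, -0.03, -0.65], [-0.12, 0.27, 0.92, 0.25]]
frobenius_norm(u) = 11.92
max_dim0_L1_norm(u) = 13.13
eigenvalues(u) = [(-1.08+4.13j), (-1.08-4.13j), (0.81+0j), (2.46+0j)]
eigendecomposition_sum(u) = [[(0.63+1.95j), -0.62+0.99j, (0.8+0.12j), (-1.76-0.15j)], [(-0.35+0.66j), -0.41+0.09j, 0.17+0.24j, -0.41-0.49j], [(-4.24-0.68j), (-1.26-2.1j), (-0.98+1.39j), (1.95-3.14j)], [0.89+0.02j, (0.32+0.39j), (0.16-0.31j), (-0.31+0.7j)]] + [[(0.63-1.95j), (-0.62-0.99j), (0.8-0.12j), -1.76+0.15j], [(-0.35-0.66j), (-0.41-0.09j), (0.17-0.24j), (-0.41+0.49j)], [-4.24+0.68j, (-1.26+2.1j), (-0.98-1.39j), (1.95+3.14j)], [(0.89-0.02j), 0.32-0.39j, (0.16+0.31j), (-0.31-0.7j)]] + [[(0.07-0j),(-0.22+0j),-0.00+0.00j,(-0.16+0j)], [(-0.11+0j),0.33-0.00j,(0.01-0j),(0.24-0j)], [(-0.53+0j),(1.56-0j),0.03-0.00j,1.12-0.00j], [(-0.18+0j),0.52-0.00j,(0.01-0j),(0.37-0j)]] + [[0.24-0.00j,-0.61+0.00j,(0.12+0j),0.14+0.00j], [(-0.5+0j),1.24-0.00j,(-0.24-0j),-0.29-0.00j], [(1.12-0j),-2.78+0.00j,0.53+0.00j,(0.65+0j)], [0.78-0.00j,(-1.93+0j),(0.37+0j),(0.45+0j)]]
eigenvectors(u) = [[-0.19-0.37j,(-0.19+0.37j),(0.13+0j),(0.17+0j)], [(0.05-0.14j),(0.05+0.14j),-0.19+0.00j,-0.34+0.00j], [(0.88+0j),(0.88-0j),-0.92+0.00j,(0.76+0j)], [(-0.18+0.03j),-0.18-0.03j,(-0.31+0j),(0.53+0j)]]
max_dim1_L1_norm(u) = 18.69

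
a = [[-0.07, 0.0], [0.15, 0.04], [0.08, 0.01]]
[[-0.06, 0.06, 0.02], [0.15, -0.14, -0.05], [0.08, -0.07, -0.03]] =a@[[0.92,-0.87,-0.34], [0.21,-0.2,-0.08]]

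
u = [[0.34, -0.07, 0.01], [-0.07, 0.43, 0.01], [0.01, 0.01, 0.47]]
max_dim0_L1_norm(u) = 0.51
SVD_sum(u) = [[0.02, -0.06, -0.08], [-0.06, 0.14, 0.21], [-0.08, 0.21, 0.32]] + [[0.09, -0.14, 0.12], [-0.14, 0.23, -0.19], [0.12, -0.19, 0.15]] + [[0.23, 0.13, -0.02],[0.13, 0.07, -0.01],[-0.02, -0.01, 0.00]]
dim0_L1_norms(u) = [0.42, 0.51, 0.49]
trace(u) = 1.24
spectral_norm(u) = 0.47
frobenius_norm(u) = 0.73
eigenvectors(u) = [[-0.87, -0.43, -0.22], [-0.48, 0.70, 0.54], [0.08, -0.57, 0.82]]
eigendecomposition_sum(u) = [[0.23, 0.13, -0.02], [0.13, 0.07, -0.01], [-0.02, -0.01, 0.0]] + [[0.09,-0.14,0.12], [-0.14,0.23,-0.19], [0.12,-0.19,0.15]] + [[0.02,-0.06,-0.08],[-0.06,0.14,0.21],[-0.08,0.21,0.32]]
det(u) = 0.07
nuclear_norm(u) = 1.24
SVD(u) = [[-0.22, -0.43, -0.87], [0.54, 0.7, -0.48], [0.82, -0.57, 0.08]] @ diag([0.4738761336181748, 0.46542855466821775, 0.3006953117136073]) @ [[-0.22, 0.54, 0.82], [-0.43, 0.70, -0.57], [-0.87, -0.48, 0.08]]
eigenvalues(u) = [0.3, 0.47, 0.47]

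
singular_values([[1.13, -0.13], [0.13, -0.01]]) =[1.14, 0.0]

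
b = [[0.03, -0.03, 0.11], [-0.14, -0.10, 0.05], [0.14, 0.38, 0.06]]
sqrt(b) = [[(0.27+0.11j), 0.01+0.17j, (0.13-0.06j)], [(-0.14+0.17j), (0.14+0.26j), 0.04-0.10j], [(0.11-0.25j), (0.4-0.38j), (0.32+0.14j)]]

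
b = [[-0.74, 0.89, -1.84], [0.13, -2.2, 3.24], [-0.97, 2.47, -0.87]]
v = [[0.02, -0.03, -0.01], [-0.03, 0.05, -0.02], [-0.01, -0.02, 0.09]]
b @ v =[[-0.02, 0.1, -0.18], [0.04, -0.18, 0.33], [-0.08, 0.17, -0.12]]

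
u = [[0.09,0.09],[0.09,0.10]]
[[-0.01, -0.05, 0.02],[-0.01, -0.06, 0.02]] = u @[[-0.11, 0.26, 0.08], [-0.01, -0.86, 0.17]]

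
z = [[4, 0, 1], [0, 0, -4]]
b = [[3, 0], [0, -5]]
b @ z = [[12, 0, 3], [0, 0, 20]]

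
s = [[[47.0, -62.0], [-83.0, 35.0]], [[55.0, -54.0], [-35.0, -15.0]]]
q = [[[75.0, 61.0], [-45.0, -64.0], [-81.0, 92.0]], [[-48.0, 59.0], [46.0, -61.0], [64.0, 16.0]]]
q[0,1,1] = -64.0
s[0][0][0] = 47.0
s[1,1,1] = -15.0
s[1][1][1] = -15.0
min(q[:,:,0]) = -81.0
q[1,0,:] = [-48.0, 59.0]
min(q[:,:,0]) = -81.0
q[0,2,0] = -81.0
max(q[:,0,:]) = 75.0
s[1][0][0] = 55.0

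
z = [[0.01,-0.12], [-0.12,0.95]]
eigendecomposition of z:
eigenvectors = [[-0.99, 0.12], [-0.12, -0.99]]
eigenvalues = [-0.01, 0.97]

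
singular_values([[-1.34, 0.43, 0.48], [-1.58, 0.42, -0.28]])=[2.16, 0.55]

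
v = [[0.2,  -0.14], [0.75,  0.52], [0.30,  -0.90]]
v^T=[[0.20, 0.75, 0.30], [-0.14, 0.52, -0.9]]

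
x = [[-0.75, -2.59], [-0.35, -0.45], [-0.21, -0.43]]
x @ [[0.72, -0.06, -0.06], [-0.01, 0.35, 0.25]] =[[-0.51, -0.86, -0.6], [-0.25, -0.14, -0.09], [-0.15, -0.14, -0.09]]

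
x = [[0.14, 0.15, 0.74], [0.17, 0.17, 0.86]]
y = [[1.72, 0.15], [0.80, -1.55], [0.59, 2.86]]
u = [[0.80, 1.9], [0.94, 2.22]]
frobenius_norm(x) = 1.18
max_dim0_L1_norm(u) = 4.12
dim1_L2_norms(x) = [0.77, 0.89]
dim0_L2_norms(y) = [1.99, 3.26]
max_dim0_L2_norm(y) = 3.26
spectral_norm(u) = 3.17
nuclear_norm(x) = 1.18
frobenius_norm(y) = 3.81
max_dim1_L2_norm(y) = 2.92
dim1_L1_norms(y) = [1.87, 2.35, 3.45]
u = x @ y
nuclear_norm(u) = 3.18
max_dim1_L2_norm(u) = 2.41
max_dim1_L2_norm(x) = 0.89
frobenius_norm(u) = 3.17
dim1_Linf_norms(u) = [1.9, 2.22]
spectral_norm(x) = 1.18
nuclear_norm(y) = 5.24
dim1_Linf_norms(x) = [0.74, 0.86]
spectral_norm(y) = 3.27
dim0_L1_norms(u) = [1.74, 4.12]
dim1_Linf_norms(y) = [1.72, 1.55, 2.86]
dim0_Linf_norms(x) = [0.17, 0.17, 0.86]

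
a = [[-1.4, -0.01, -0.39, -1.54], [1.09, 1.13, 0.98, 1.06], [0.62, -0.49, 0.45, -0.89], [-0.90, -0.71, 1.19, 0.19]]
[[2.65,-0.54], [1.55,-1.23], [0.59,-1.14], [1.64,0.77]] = a @ [[-0.96, -0.63], [1.86, -0.98], [1.98, -0.59], [-1.36, 1.08]]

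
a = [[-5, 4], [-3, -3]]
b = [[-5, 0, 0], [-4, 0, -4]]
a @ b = [[9, 0, -16], [27, 0, 12]]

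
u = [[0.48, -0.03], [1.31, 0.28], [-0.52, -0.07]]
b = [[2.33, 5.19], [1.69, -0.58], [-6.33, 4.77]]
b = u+[[1.85, 5.22],  [0.38, -0.86],  [-5.81, 4.84]]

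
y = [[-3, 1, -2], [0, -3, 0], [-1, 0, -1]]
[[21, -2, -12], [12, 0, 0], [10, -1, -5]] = y@[[-5, 0, 2], [-4, 0, 0], [-5, 1, 3]]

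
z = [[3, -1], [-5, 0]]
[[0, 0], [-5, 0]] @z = [[0, 0], [-15, 5]]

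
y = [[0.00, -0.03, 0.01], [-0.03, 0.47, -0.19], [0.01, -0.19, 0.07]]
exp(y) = [[1.0, -0.04, 0.01],[-0.04, 1.63, -0.25],[0.01, -0.25, 1.09]]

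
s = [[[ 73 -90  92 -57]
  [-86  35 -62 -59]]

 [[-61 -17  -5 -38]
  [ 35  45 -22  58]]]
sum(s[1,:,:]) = -5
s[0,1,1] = 35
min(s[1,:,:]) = -61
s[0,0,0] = 73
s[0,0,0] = 73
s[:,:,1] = [[-90, 35], [-17, 45]]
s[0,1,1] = 35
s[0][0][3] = -57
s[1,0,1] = -17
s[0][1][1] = 35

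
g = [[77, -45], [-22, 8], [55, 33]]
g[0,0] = 77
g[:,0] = [77, -22, 55]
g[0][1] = -45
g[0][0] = 77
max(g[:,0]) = 77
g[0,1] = -45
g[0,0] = 77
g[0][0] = 77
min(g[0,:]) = -45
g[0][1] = -45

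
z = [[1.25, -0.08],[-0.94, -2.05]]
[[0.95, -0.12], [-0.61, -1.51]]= z@[[0.76, -0.05], [-0.05, 0.76]]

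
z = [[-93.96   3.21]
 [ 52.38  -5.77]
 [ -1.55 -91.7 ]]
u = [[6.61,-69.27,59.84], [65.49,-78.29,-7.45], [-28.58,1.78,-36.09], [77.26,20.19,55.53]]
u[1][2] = -7.45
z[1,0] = 52.38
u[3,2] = 55.53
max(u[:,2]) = 59.84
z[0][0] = -93.96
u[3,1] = 20.19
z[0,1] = 3.21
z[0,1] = 3.21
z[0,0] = -93.96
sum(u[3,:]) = 152.98000000000002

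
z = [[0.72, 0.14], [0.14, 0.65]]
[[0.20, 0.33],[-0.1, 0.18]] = z @ [[0.32, 0.43], [-0.22, 0.18]]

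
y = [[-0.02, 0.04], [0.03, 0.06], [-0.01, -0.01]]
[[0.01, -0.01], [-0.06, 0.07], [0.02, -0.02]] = y @ [[-1.16,  1.29], [-0.42,  0.44]]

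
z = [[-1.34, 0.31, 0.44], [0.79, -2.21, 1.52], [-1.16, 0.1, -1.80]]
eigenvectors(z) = [[(-0.13+0j),-0.32+0.38j,(-0.32-0.38j)], [0.96+0.00j,(-0.65+0j),-0.65-0.00j], [(-0.26+0j),-0.22-0.53j,(-0.22+0.53j)]]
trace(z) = -5.35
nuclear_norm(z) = 6.05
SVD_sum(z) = [[-0.23, 0.3, -0.34],  [1.23, -1.58, 1.78],  [-0.82, 1.05, -1.19]] + [[-0.32, -0.38, -0.12], [-0.51, -0.60, -0.18], [-0.67, -0.79, -0.24]] + [[-0.79, 0.4, 0.89], [0.07, -0.04, -0.08], [0.33, -0.17, -0.37]]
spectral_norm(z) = 3.26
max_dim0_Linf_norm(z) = 2.21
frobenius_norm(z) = 3.81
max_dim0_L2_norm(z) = 2.4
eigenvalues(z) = [(-2.74+0j), (-1.31+0.78j), (-1.31-0.78j)]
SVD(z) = [[-0.15, -0.36, -0.92], [0.82, -0.56, 0.08], [-0.55, -0.74, 0.38]] @ diag([3.2574899668714634, 1.427047104013202, 1.3608069953741782]) @ [[0.46, -0.59, 0.67],[0.63, 0.74, 0.22],[0.63, -0.32, -0.71]]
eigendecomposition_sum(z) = [[(-0.35+0j), (0.25-0j), -0.25-0.00j], [(2.59-0j), -1.88+0.00j, (1.84+0j)], [-0.71+0.00j, 0.52-0.00j, -0.50-0.00j]] + [[-0.49+0.47j, (0.03+0.19j), (0.34+0.44j)], [-0.90-0.11j, -0.17+0.19j, (-0.16+0.73j)], [(-0.22-0.76j), (-0.21-0.07j), -0.65+0.12j]] + [[-0.49-0.47j, 0.03-0.19j, (0.34-0.44j)], [(-0.9+0.11j), (-0.17-0.19j), -0.16-0.73j], [(-0.22+0.76j), -0.21+0.07j, (-0.65-0.12j)]]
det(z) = -6.33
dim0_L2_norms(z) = [1.94, 2.23, 2.4]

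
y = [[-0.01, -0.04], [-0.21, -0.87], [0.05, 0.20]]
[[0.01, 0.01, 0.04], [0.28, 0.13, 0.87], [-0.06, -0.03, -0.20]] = y@[[-0.08, -0.39, -0.38], [-0.3, -0.05, -0.91]]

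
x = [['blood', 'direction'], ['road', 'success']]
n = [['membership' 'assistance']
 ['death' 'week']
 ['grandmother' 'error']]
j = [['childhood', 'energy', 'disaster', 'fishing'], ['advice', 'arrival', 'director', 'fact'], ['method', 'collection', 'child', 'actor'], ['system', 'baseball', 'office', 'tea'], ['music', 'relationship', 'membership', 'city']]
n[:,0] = ['membership', 'death', 'grandmother']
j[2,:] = ['method', 'collection', 'child', 'actor']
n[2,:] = ['grandmother', 'error']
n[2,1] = 'error'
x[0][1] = 'direction'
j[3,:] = ['system', 'baseball', 'office', 'tea']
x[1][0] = 'road'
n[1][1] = 'week'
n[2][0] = 'grandmother'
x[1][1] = 'success'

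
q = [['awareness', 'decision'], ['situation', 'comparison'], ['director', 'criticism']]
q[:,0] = ['awareness', 'situation', 'director']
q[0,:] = ['awareness', 'decision']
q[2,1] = 'criticism'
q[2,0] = 'director'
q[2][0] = 'director'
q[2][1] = 'criticism'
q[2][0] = 'director'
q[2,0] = 'director'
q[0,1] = 'decision'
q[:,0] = ['awareness', 'situation', 'director']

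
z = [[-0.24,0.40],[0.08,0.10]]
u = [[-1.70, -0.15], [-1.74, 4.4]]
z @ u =[[-0.29,1.8],[-0.31,0.43]]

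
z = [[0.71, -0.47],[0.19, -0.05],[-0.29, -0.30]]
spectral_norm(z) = 0.88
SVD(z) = [[-0.97, 0.15],[-0.22, -0.12],[0.12, 0.98]] @ diag([0.8766537084611712, 0.41131286807158807]) @ [[-0.87, 0.49], [-0.49, -0.87]]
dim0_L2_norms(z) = [0.79, 0.56]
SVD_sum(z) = [[0.74, -0.42],[0.17, -0.09],[-0.09, 0.05]] + [[-0.03,-0.05], [0.02,0.04], [-0.2,-0.35]]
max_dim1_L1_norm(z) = 1.18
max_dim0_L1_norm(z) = 1.19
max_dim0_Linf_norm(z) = 0.71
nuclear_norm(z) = 1.29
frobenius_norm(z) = 0.97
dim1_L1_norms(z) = [1.18, 0.24, 0.59]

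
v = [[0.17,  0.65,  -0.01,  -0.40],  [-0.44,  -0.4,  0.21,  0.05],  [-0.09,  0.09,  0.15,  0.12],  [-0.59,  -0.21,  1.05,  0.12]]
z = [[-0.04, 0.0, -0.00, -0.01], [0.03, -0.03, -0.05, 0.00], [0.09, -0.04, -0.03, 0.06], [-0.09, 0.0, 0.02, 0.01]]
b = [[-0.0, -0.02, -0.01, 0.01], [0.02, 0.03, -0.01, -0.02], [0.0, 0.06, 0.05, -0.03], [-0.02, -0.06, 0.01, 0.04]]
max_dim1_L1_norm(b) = 0.14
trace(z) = -0.09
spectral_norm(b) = 0.11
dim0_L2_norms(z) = [0.14, 0.05, 0.06, 0.06]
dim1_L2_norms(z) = [0.04, 0.07, 0.12, 0.09]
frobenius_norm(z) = 0.17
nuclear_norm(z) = 0.26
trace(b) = 0.12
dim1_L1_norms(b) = [0.04, 0.08, 0.14, 0.13]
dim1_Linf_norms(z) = [0.04, 0.05, 0.09, 0.09]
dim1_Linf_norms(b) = [0.02, 0.03, 0.06, 0.06]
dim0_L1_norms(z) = [0.25, 0.07, 0.1, 0.08]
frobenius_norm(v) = 1.60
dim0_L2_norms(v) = [0.76, 0.8, 1.08, 0.44]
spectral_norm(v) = 1.38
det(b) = 0.00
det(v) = -0.03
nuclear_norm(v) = 2.52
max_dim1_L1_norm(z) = 0.22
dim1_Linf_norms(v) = [0.65, 0.44, 0.15, 1.05]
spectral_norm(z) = 0.15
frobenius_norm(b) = 0.12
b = z @ v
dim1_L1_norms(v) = [1.23, 1.1, 0.45, 1.97]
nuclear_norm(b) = 0.17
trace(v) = 0.04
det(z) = 0.00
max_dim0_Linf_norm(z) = 0.09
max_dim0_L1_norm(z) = 0.25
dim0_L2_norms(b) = [0.03, 0.09, 0.05, 0.05]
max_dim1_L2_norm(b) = 0.08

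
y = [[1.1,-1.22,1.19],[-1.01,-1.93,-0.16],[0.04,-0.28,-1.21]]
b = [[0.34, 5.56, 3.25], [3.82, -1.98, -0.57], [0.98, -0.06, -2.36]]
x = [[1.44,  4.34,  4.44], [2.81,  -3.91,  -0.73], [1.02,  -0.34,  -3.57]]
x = b + y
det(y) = 4.45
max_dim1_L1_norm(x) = 10.22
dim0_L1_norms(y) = [2.15, 3.43, 2.56]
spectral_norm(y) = 2.36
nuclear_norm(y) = 5.30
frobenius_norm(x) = 8.85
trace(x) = -6.04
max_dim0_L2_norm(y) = 2.3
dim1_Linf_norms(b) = [5.56, 3.82, 2.36]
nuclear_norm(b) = 12.80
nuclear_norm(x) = 13.93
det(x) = 73.51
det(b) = 54.16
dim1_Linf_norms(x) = [4.44, 3.91, 3.57]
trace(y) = -2.04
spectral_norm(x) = 7.56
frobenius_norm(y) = 3.23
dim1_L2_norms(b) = [6.45, 4.34, 2.56]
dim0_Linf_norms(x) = [2.81, 4.34, 4.44]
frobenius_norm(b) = 8.18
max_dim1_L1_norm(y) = 3.51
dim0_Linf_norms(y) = [1.1, 1.93, 1.21]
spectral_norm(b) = 6.96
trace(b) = -4.00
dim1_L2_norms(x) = [6.37, 4.87, 3.73]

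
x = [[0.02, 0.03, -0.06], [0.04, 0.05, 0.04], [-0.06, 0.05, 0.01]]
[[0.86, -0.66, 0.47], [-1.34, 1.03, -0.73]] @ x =[[-0.04, 0.02, -0.07],[0.06, -0.03, 0.11]]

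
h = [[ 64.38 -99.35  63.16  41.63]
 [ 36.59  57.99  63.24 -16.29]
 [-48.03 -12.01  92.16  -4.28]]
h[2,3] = -4.28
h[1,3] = -16.29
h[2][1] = -12.01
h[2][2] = 92.16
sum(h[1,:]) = 141.53000000000003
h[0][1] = -99.35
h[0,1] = -99.35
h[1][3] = -16.29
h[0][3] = 41.63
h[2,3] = -4.28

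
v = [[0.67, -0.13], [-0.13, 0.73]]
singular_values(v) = [0.83, 0.57]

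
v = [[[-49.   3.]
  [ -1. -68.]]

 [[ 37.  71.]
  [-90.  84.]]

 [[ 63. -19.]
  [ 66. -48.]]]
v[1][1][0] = -90.0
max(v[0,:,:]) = 3.0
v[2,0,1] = -19.0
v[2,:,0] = [63.0, 66.0]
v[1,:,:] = [[37.0, 71.0], [-90.0, 84.0]]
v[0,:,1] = [3.0, -68.0]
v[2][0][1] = -19.0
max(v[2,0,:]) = 63.0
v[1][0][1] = 71.0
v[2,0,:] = [63.0, -19.0]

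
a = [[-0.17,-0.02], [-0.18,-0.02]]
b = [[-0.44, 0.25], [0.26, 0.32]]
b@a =[[0.03,0.00], [-0.1,-0.01]]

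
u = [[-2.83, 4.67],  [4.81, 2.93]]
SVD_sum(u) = [[0.17, 0.12], [4.7, 3.1]] + [[-3.00, 4.55], [0.11, -0.17]]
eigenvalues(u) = [-5.5, 5.6]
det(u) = -30.75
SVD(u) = [[0.04, 1.00], [1.0, -0.04]] @ diag([5.632373403896004, 5.460326898555153]) @ [[0.83, 0.55], [-0.55, 0.83]]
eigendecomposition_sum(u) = [[-4.17, 2.31], [2.38, -1.32]] + [[1.34,2.36],[2.43,4.25]]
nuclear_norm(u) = 11.09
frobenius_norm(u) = 7.84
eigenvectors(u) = [[-0.87,-0.48],[0.5,-0.87]]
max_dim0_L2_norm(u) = 5.58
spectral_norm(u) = 5.63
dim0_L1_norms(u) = [7.64, 7.6]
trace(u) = 0.10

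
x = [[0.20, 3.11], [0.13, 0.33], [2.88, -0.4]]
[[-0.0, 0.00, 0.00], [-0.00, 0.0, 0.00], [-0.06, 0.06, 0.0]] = x@[[-0.02, 0.02, -0.00], [0.0, -0.00, 0.00]]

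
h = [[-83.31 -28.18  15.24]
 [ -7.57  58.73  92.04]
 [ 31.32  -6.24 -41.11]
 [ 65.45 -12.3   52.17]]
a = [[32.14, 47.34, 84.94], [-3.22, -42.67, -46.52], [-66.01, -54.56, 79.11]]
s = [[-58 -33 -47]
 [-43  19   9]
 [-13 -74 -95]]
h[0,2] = 15.24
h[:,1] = [-28.18, 58.73, -6.24, -12.3]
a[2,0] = -66.01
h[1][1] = 58.73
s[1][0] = -43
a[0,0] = 32.14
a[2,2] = 79.11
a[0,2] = 84.94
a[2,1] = -54.56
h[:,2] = [15.24, 92.04, -41.11, 52.17]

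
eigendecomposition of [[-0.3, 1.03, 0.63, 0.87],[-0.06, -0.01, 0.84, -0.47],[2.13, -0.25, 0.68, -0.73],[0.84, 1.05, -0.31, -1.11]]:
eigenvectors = [[0.49+0.00j, -0.48+0.00j, 0.11+0.43j, (0.11-0.43j)], [0.32+0.00j, (-0.08+0j), (-0.57+0j), (-0.57-0j)], [0.79+0.00j, (0.55+0j), 0.15-0.44j, 0.15+0.44j], [0.18+0.00j, 0.68+0.00j, (0.03+0.51j), 0.03-0.51j]]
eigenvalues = [(1.72+0j), (-2.07+0j), (-0.19+1.12j), (-0.19-1.12j)]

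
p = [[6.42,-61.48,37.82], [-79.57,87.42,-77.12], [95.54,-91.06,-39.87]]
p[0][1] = -61.48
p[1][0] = -79.57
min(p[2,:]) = -91.06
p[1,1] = 87.42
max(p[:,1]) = 87.42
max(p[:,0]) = 95.54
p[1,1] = 87.42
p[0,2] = 37.82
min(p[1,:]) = -79.57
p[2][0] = 95.54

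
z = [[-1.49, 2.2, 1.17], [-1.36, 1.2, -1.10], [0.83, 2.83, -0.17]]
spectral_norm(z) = 3.87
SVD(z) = [[-0.66, -0.50, -0.56], [-0.37, -0.43, 0.82], [-0.65, 0.75, 0.1]] @ diag([3.871837935516059, 2.033745557289059, 1.5899842795781787]) @ [[0.24, -0.97, -0.07], [0.96, 0.25, -0.12], [-0.13, 0.04, -0.99]]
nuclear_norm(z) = 7.50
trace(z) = -0.46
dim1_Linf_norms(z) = [2.2, 1.36, 2.83]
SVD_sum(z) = [[-0.63, 2.49, 0.18],[-0.35, 1.37, 0.1],[-0.62, 2.44, 0.17]] + [[-0.98, -0.26, 0.12], [-0.84, -0.22, 0.1], [1.47, 0.38, -0.18]] + [[0.12, -0.03, 0.88], [-0.17, 0.05, -1.3], [-0.02, 0.01, -0.16]]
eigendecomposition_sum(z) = [[(-1.31-0j), (0.1+0j), (0.91-0j)], [(-0.23-0j), (0.02+0j), 0.16-0.00j], [0.97+0.00j, (-0.07-0j), -0.67+0.00j]] + [[-0.09+0.47j, 1.05-0.27j, 0.13+0.57j], [(-0.57+0.02j), (0.59+1.15j), (-0.63+0.3j)], [(-0.07+0.67j), 1.45-0.50j, (0.25+0.79j)]] + [[(-0.09-0.47j), 1.05+0.27j, 0.13-0.57j], [(-0.57-0.02j), (0.59-1.15j), -0.63-0.30j], [-0.07-0.67j, (1.45+0.5j), (0.25-0.79j)]]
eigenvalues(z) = [(-1.97+0j), (0.75+2.41j), (0.75-2.41j)]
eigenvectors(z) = [[(-0.8+0j), -0.47-0.04j, -0.47+0.04j],[-0.14+0.00j, (-0.08-0.56j), (-0.08+0.56j)],[(0.59+0j), -0.67+0.00j, -0.67-0.00j]]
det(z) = -12.52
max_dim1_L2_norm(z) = 2.95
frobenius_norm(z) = 4.65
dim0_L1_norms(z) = [3.68, 6.23, 2.44]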